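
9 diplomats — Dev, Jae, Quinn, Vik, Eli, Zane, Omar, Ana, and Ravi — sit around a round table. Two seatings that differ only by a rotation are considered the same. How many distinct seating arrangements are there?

Around a circle, 9 distinct people have 9!/9 = (8)! = 40320 rotationally distinct seatings.

40320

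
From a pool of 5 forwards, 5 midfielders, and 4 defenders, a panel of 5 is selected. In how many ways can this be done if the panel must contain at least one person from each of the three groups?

With no constraint there are C(14,5) = 2002 possible selections.
Subtract selections that omit an entire group: no forwards → C(9,5) = 126; no midfielders → C(9,5) = 126; no defenders → C(10,5) = 252.
Add back selections omitting two groups (i.e. drawn from a single group): C(5,5) + C(5,5) + C(4,5) = 2.
By inclusion–exclusion: 2002 − 504 + 2 = 1500.

1500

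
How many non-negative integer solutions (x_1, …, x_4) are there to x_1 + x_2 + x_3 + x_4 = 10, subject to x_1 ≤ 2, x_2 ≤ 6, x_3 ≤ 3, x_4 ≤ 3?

Without the upper bounds there are C(13,3) = 286 ways to split 10 among 4 variables.
Subtract solutions that violate a single cap (substitute x_i' = x_i − (cap_i+1)): x_1 ≥ 3 gives C(10,3) = 120; x_2 ≥ 7 gives C(6,3) = 20; x_3 ≥ 4 gives C(9,3) = 84; x_4 ≥ 4 gives C(9,3) = 84. Together 308.
Add back pairs where two caps are both exceeded: 1 + 20 + 20 + 0 + 0 + 10 = 51.
By inclusion–exclusion the count is 286 − 308 + 51 = 29.

29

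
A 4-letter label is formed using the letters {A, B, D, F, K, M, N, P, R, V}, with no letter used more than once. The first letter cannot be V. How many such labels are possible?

4536

The first letter has 10−1 = 9 choices (anything except V).
The remaining 3 letters are filled from the other 9 symbols without repetition: 9 × 8 × 7 = 504.
Total: 9 × 504 = 4536.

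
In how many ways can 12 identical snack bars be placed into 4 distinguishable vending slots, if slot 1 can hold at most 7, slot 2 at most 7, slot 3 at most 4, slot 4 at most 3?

By stars and bars, unrestricted non-negative solutions to x_1+…+x_4 = 12 number C(12+3,3) = 455.
Subtract solutions that violate a single cap (substitute x_i' = x_i − (cap_i+1)): x_1 ≥ 8 gives C(7,3) = 35; x_2 ≥ 8 gives C(7,3) = 35; x_3 ≥ 5 gives C(10,3) = 120; x_4 ≥ 4 gives C(11,3) = 165. Together 355.
Add back pairs where two caps are both exceeded: 0 + 0 + 1 + 0 + 1 + 20 = 22.
By inclusion–exclusion the count is 455 − 355 + 22 = 122.

122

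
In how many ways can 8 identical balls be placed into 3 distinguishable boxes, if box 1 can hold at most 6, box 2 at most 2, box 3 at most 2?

Ignoring the caps, the number of non-negative solutions to x_1+…+x_3 = 8 is C(10,2) = 45.
Subtract solutions that violate a single cap (substitute x_i' = x_i − (cap_i+1)): x_1 ≥ 7 gives C(3,2) = 3; x_2 ≥ 3 gives C(7,2) = 21; x_3 ≥ 3 gives C(7,2) = 21. Together 45.
Add back pairs where two caps are both exceeded: 0 + 0 + 6 = 6.
By inclusion–exclusion the count is 45 − 45 + 6 = 6.

6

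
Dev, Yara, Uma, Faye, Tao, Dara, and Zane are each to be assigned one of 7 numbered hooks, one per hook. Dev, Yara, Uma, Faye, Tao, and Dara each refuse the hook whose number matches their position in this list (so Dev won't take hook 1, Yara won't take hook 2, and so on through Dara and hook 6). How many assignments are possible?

Let Aᵢ (for 1 ≤ i ≤ 6) be the placements that put person i in their forbidden hook. Any j of these fix j positions, leaving (7−j)! ways to fill the rest, and there are C(6,j) ways to pick which j.
By inclusion–exclusion, the number of valid placements is Σ_{j=0}^{6} (−1)^j C(6,j)·(7−j)!.
Computing: 5040 − 4320 + 1800 − 480 + 90 − 12 + 1 = 2119.

2119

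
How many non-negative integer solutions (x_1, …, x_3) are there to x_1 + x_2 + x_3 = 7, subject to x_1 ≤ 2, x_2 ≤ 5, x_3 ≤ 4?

12

Ignoring the caps, the number of non-negative solutions to x_1+…+x_3 = 7 is C(9,2) = 36.
Subtract solutions that violate a single cap (substitute x_i' = x_i − (cap_i+1)): x_1 ≥ 3 gives C(6,2) = 15; x_2 ≥ 6 gives C(3,2) = 3; x_3 ≥ 5 gives C(4,2) = 6. Together 24.
No two caps can be exceeded simultaneously, so the pair terms are all 0.
By inclusion–exclusion the count is 36 − 24 + 0 = 12.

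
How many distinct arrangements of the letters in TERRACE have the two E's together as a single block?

360

Treat the 2 copies of E as a single block. The multiset to arrange is then {EE, A, C, R, R, T}, 6 items in all.
That gives (6)!/(2!) = 360 arrangements.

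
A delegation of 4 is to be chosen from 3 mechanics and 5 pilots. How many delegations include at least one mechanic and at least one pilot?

65

With no constraint there are C(8,4) = 70 possible selections.
Subtract selections that omit an entire group: no mechanics → C(5,4) = 5; no pilots → C(3,4) = 0.
Both groups omitted at once is impossible, so 70 − 5 = 65.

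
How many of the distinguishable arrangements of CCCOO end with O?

4

Fix O in the last position and arrange the remaining 4 letters.
Those 4 letters have C appearing 3 times, giving (4)!/(3!) = 4.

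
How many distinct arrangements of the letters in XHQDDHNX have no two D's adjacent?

There are 8!/(2!·2!·2!) = 5040 arrangements of XHQDDHNX in total.
Arrangements with the D's together: treat DD as one letter, giving (7)!/(2!·2!) = 1260.
Subtracting, 5040 − 1260 = 3780 arrangements keep the D's apart.

3780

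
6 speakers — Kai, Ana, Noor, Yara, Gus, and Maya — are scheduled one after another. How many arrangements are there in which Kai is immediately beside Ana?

240

Treat {Kai, Ana} as a single unit. There are 5 units to order, and the pair itself can be ordered 2 ways.
So the count is 2·(5)! = 240.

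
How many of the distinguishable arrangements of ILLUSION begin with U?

1260

With the first slot taken by U, it remains to arrange the other 7 letters (ILLSION).
Those 7 letters have I appearing twice and L appearing twice, giving (7)!/(2!·2!) = 1260.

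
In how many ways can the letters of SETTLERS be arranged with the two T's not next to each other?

Total arrangements of SETTLERS: 8!/(2!·2!·2!) = 5040.
If the two T's are adjacent, glue them into one block, leaving 7 items to arrange: (7)!/(2!·2!) = 1260 ways.
Hence 5040 − 1260 = 3780.

3780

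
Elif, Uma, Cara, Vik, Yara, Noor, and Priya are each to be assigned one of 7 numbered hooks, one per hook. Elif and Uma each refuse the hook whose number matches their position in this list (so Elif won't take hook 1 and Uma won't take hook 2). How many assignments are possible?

3720

Let Aᵢ (for i ∈ {1, 2}) be the placements that put person i in their forbidden hook. Any j of these fix j positions, leaving (7−j)! ways to fill the rest, and there are C(2,j) ways to pick which j.
By inclusion–exclusion, the number of valid placements is Σ_{j=0}^{2} (−1)^j C(2,j)·(7−j)!.
Computing: 5040 − 1440 + 120 = 3720.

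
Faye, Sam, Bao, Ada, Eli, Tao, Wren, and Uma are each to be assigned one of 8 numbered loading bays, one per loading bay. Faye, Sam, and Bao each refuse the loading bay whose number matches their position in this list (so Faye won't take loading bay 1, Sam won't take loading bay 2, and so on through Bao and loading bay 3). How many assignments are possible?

27240

Let Aᵢ (for i ∈ {1, 2, 3}) be the placements that put person i in their forbidden loading bay. Any j of these fix j positions, leaving (8−j)! ways to fill the rest, and there are C(3,j) ways to pick which j.
By inclusion–exclusion, the number of valid placements is Σ_{j=0}^{3} (−1)^j C(3,j)·(8−j)!.
Computing: 40320 − 15120 + 2160 − 120 = 27240.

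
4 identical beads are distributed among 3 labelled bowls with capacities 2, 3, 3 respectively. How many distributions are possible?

Without the upper bounds there are C(6,2) = 15 ways to split 4 among 3 bowls.
Subtract solutions that violate a single cap (substitute x_i' = x_i − (cap_i+1)): x_1 ≥ 3 gives C(3,2) = 3; x_2 ≥ 4 gives C(2,2) = 1; x_3 ≥ 4 gives C(2,2) = 1. Together 5.
No two caps can be exceeded simultaneously, so the pair terms are all 0.
By inclusion–exclusion the count is 15 − 5 + 0 = 10.

10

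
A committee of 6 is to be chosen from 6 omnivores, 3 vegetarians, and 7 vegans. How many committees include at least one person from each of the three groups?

Unrestricted: C(16,6) = 8008 ways to pick any 6 of the 16.
Subtract selections that omit an entire group: no omnivores → C(10,6) = 210; no vegetarians → C(13,6) = 1716; no vegans → C(9,6) = 84.
Add back selections omitting two groups (i.e. drawn from a single group): C(6,6) + C(3,6) + C(7,6) = 8.
By inclusion–exclusion: 8008 − 2010 + 8 = 6006.

6006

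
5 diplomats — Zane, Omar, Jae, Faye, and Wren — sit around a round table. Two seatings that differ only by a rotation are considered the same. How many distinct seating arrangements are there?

24

Around a circle, 5 distinct people have 5!/5 = (4)! = 24 rotationally distinct seatings.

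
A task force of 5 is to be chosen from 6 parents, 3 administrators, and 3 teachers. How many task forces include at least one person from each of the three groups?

540

Unrestricted: C(12,5) = 792 ways to pick any 5 of the 12.
Subtract selections that omit an entire group: no parents → C(6,5) = 6; no administrators → C(9,5) = 126; no teachers → C(9,5) = 126.
Add back selections omitting two groups (i.e. drawn from a single group): C(6,5) + C(3,5) + C(3,5) = 6.
By inclusion–exclusion: 792 − 258 + 6 = 540.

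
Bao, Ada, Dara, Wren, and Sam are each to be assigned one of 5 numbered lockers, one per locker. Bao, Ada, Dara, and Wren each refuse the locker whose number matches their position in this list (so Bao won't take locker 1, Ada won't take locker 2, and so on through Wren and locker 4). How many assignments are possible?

53

Let Aᵢ (for 1 ≤ i ≤ 4) be the placements that put person i in their forbidden locker. Any j of these fix j positions, leaving (5−j)! ways to fill the rest, and there are C(4,j) ways to pick which j.
By inclusion–exclusion, the number of valid placements is Σ_{j=0}^{4} (−1)^j C(4,j)·(5−j)!.
Computing: 120 − 96 + 36 − 8 + 1 = 53.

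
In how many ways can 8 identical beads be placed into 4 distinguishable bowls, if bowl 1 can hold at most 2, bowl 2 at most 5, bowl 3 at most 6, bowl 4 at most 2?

Ignoring the caps, the number of non-negative solutions to x_1+…+x_4 = 8 is C(11,3) = 165.
Subtract solutions that violate a single cap (substitute x_i' = x_i − (cap_i+1)): x_1 ≥ 3 gives C(8,3) = 56; x_2 ≥ 6 gives C(5,3) = 10; x_3 ≥ 7 gives C(4,3) = 4; x_4 ≥ 3 gives C(8,3) = 56. Together 126.
Add back pairs where two caps are both exceeded: 0 + 0 + 10 + 0 + 0 + 0 = 10.
By inclusion–exclusion the count is 165 − 126 + 10 = 49.

49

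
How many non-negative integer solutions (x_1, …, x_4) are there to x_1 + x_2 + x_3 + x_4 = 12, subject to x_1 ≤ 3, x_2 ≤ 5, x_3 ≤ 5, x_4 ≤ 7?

By stars and bars, unrestricted non-negative solutions to x_1+…+x_4 = 12 number C(12+3,3) = 455.
Subtract solutions that violate a single cap (substitute x_i' = x_i − (cap_i+1)): x_1 ≥ 4 gives C(11,3) = 165; x_2 ≥ 6 gives C(9,3) = 84; x_3 ≥ 6 gives C(9,3) = 84; x_4 ≥ 8 gives C(7,3) = 35. Together 368.
Add back pairs where two caps are both exceeded: 10 + 10 + 1 + 1 + 0 + 0 = 22.
By inclusion–exclusion the count is 455 − 368 + 22 = 109.

109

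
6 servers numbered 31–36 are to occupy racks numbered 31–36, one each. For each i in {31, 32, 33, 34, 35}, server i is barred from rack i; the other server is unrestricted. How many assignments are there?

Let Aᵢ (for 31 ≤ i ≤ 35) be the placements that put server i in its forbidden rack. Any j of these fix j positions, leaving (6−j)! ways to fill the rest, and there are C(5,j) ways to pick which j.
By inclusion–exclusion, the number of valid placements is Σ_{j=0}^{5} (−1)^j C(5,j)·(6−j)!.
Computing: 720 − 600 + 240 − 60 + 10 − 1 = 309.

309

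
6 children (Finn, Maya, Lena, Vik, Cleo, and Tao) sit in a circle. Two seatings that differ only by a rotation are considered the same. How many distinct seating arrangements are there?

Around a circle, 6 distinct people have 6!/6 = (5)! = 120 rotationally distinct seatings.

120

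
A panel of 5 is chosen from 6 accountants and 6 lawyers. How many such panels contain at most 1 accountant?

Split by how many accountants are chosen (0 through 1).
Sum: C(6,0)·C(6,5) + C(6,1)·C(6,4) = 6 + 90 = 96.

96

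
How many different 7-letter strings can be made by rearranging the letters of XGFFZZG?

The 7 letters of XGFFZZG have repeats: F appearing twice, G appearing twice, and Z appearing twice.
So there are 7! / (2!·2!·2!) = 630 distinguishable arrangements.

630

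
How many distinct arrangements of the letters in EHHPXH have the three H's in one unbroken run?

Treat the 3 copies of H as a single block. The multiset to arrange is then {HHH, E, P, X}, 4 items in all.
All 4 items are distinct, so there are (4)! = 24 arrangements.

24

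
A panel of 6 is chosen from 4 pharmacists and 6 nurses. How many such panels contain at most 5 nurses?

Split by how many nurses are chosen (0 through 5).
Sum: C(6,0)·C(4,6) + C(6,1)·C(4,5) + C(6,2)·C(4,4) + C(6,3)·C(4,3) + C(6,4)·C(4,2) + C(6,5)·C(4,1) = 0 + 0 + 15 + 80 + 90 + 24 = 209.

209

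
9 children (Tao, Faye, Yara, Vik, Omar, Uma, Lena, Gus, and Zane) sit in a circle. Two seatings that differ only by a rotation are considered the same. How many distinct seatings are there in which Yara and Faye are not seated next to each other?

All circular seatings of 9 people number (8)! = 40320.
Those with Yara next to Faye: fuse the pair into one unit and seat 8 units around a circle — 2·(7)! = 10080.
Subtracting, 40320 − 10080 = 30240.

30240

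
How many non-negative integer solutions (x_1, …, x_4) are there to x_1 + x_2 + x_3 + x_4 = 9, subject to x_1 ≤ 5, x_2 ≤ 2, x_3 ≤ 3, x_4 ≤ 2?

18

By stars and bars, unrestricted non-negative solutions to x_1+…+x_4 = 9 number C(9+3,3) = 220.
Subtract solutions that violate a single cap (substitute x_i' = x_i − (cap_i+1)): x_1 ≥ 6 gives C(6,3) = 20; x_2 ≥ 3 gives C(9,3) = 84; x_3 ≥ 4 gives C(8,3) = 56; x_4 ≥ 3 gives C(9,3) = 84. Together 244.
Add back pairs where two caps are both exceeded: 1 + 0 + 1 + 10 + 20 + 10 = 42.
By inclusion–exclusion the count is 220 − 244 + 42 = 18.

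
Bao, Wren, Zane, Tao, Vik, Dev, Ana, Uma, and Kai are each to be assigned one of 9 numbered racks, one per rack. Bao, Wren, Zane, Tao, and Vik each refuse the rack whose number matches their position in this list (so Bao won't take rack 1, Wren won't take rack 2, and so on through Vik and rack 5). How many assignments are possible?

205056

Let Aᵢ (for 1 ≤ i ≤ 5) be the placements that put person i in their forbidden rack. Any j of these fix j positions, leaving (9−j)! ways to fill the rest, and there are C(5,j) ways to pick which j.
By inclusion–exclusion, the number of valid placements is Σ_{j=0}^{5} (−1)^j C(5,j)·(9−j)!.
Computing: 362880 − 201600 + 50400 − 7200 + 600 − 24 = 205056.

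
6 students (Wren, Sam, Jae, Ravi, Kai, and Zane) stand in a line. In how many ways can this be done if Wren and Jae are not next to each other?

There are 6! = 720 arrangements in all. If Wren and Jae are adjacent, merging them into one block gives 2·(5)! = 240 arrangements.
Complementary counting: 720 − 240 = 480.

480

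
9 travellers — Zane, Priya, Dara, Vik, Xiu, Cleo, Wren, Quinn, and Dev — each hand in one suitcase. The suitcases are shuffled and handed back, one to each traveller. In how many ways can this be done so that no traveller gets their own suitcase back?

Let Aᵢ be the assignments in which traveller i gets their own suitcase. We want the size of the complement of A₁∪…∪A_9.
By inclusion–exclusion this is Σ_{j=0}^{9} (−1)^j C(9,j)·(9−j)!.
Computing: 362880 − 362880 + 181440 − 60480 + 15120 − 3024 + 504 − 72 + 9 − 1 = 133496.

133496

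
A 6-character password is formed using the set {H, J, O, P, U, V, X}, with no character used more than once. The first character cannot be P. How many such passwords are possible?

4320

The first character has 7−1 = 6 choices (anything except P).
The remaining 5 characters are filled from the other 6 symbols without repetition: 6 × 5 × 4 × 3 × 2 = 720.
Total: 6 × 720 = 4320.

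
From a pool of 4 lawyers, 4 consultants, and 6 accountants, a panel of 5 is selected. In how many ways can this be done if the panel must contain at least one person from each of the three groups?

Total 5-person selections from all 14: C(14,5) = 2002.
Subtract selections that omit an entire group: no lawyers → C(10,5) = 252; no consultants → C(10,5) = 252; no accountants → C(8,5) = 56.
Add back selections omitting two groups (i.e. drawn from a single group): C(4,5) + C(4,5) + C(6,5) = 6.
By inclusion–exclusion: 2002 − 560 + 6 = 1448.

1448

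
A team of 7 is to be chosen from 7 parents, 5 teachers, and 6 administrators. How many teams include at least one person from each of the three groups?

With no constraint there are C(18,7) = 31824 possible selections.
Selections missing a whole group: no parents → C(11,7) = 330; no teachers → C(13,7) = 1716; no administrators → C(12,7) = 792.
Add back selections omitting two groups (i.e. drawn from a single group): C(7,7) + C(5,7) + C(6,7) = 1.
By inclusion–exclusion: 31824 − 2838 + 1 = 28987.

28987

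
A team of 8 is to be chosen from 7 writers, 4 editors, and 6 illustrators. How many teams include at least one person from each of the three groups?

With no constraint there are C(17,8) = 24310 possible selections.
Subtract selections that omit an entire group: no writers → C(10,8) = 45; no editors → C(13,8) = 1287; no illustrators → C(11,8) = 165.
Add back selections omitting two groups (i.e. drawn from a single group): C(7,8) + C(4,8) + C(6,8) = 0.
By inclusion–exclusion: 24310 − 1497 + 0 = 22813.

22813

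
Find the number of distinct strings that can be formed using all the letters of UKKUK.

10

The 5 letters of UKKUK have repeats: K appearing 3 times and U appearing twice.
Dividing 5! = 120 by 3!·2! = 12 for the repeated letters gives 10.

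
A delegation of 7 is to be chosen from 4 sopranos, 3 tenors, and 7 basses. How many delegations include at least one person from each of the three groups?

2982

Total 7-person selections from all 14: C(14,7) = 3432.
Subtract selections that omit an entire group: no sopranos → C(10,7) = 120; no tenors → C(11,7) = 330; no basses → C(7,7) = 1.
Add back selections omitting two groups (i.e. drawn from a single group): C(4,7) + C(3,7) + C(7,7) = 1.
By inclusion–exclusion: 3432 − 451 + 1 = 2982.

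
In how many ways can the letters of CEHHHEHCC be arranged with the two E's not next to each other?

980

Total arrangements of CEHHHEHCC: 9!/(4!·3!·2!) = 1260.
Arrangements with the E's together: treat EE as one letter, giving (8)!/(4!·3!) = 280.
Subtracting, 1260 − 280 = 980 arrangements keep the E's apart.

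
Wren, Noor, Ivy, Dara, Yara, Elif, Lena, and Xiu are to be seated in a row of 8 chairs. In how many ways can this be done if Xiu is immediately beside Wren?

Treat {Xiu, Wren} as a single unit. There are 7 units to order, and the pair itself can be ordered 2 ways.
So the count is 2·(7)! = 10080.

10080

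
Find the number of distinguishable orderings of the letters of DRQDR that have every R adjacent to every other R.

12

Treat the 2 copies of R as a single block. The multiset to arrange is then {RR, D, D, Q}, 4 items in all.
That gives (4)!/(2!) = 12 arrangements.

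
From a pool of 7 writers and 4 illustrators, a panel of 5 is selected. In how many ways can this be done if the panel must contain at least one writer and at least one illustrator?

441

Total 5-person selections from all 11: C(11,5) = 462.
Selections missing a whole group: no writers → C(4,5) = 0; no illustrators → C(7,5) = 21.
Both groups omitted at once is impossible, so 462 − 21 = 441.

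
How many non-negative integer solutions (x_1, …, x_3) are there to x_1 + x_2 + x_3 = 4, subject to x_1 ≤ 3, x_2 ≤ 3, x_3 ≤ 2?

10

Without the upper bounds there are C(6,2) = 15 ways to split 4 among 3 variables.
Subtract solutions that violate a single cap (substitute x_i' = x_i − (cap_i+1)): x_1 ≥ 4 gives C(2,2) = 1; x_2 ≥ 4 gives C(2,2) = 1; x_3 ≥ 3 gives C(3,2) = 3. Together 5.
No two caps can be exceeded simultaneously, so the pair terms are all 0.
By inclusion–exclusion the count is 15 − 5 + 0 = 10.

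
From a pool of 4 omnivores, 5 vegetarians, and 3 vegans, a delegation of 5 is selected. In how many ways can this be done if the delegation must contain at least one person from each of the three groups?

590

Total 5-person selections from all 12: C(12,5) = 792.
Subtract selections that omit an entire group: no omnivores → C(8,5) = 56; no vegetarians → C(7,5) = 21; no vegans → C(9,5) = 126.
Add back selections omitting two groups (i.e. drawn from a single group): C(4,5) + C(5,5) + C(3,5) = 1.
By inclusion–exclusion: 792 − 203 + 1 = 590.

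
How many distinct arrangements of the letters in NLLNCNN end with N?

Fix N in the last position and arrange the remaining 6 letters.
Those 6 letters have L appearing twice and N appearing 3 times, giving (6)!/(3!·2!) = 60.

60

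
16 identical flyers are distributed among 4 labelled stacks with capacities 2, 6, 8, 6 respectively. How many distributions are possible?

Ignoring the caps, the number of non-negative solutions to x_1+…+x_4 = 16 is C(19,3) = 969.
Subtract solutions that violate a single cap (substitute x_i' = x_i − (cap_i+1)): x_1 ≥ 3 gives C(16,3) = 560; x_2 ≥ 7 gives C(12,3) = 220; x_3 ≥ 9 gives C(10,3) = 120; x_4 ≥ 7 gives C(12,3) = 220. Together 1120.
Add back pairs where two caps are both exceeded: 84 + 35 + 84 + 1 + 10 + 1 = 215.
By inclusion–exclusion the count is 969 − 1120 + 215 = 64.

64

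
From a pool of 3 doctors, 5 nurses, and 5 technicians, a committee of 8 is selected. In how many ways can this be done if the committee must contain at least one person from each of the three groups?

With no constraint there are C(13,8) = 1287 possible selections.
Subtract selections that omit an entire group: no doctors → C(10,8) = 45; no nurses → C(8,8) = 1; no technicians → C(8,8) = 1.
Add back selections omitting two groups (i.e. drawn from a single group): C(3,8) + C(5,8) + C(5,8) = 0.
By inclusion–exclusion: 1287 − 47 + 0 = 1240.

1240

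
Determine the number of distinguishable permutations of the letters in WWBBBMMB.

420

WWBBBMMB has 8 letters with B appearing 4 times, M appearing twice, and W appearing twice.
Dividing 8! = 40320 by 4!·2!·2! = 96 for the repeated letters gives 420.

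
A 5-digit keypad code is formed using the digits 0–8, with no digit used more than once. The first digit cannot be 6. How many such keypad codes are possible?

The first digit has 9−1 = 8 choices (anything except 6).
The remaining 4 digits are filled from the other 8 symbols without repetition: 8 × 7 × 6 × 5 = 1680.
Total: 8 × 1680 = 13440.

13440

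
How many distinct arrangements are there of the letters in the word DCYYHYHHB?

10080

DCYYHYHHB has 9 letters with H appearing 3 times and Y appearing 3 times.
Dividing 9! = 362880 by 3!·3! = 36 for the repeated letters gives 10080.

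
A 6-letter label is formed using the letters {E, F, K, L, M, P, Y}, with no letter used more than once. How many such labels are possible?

With no repetition, fill the 6 letters in order: 7 choices, then 6, down to 2.
That product is 7 × 6 × 5 × 4 × 3 × 2 = 5040.

5040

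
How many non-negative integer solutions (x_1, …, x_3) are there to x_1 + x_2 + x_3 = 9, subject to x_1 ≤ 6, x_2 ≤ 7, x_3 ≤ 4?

Without the upper bounds there are C(11,2) = 55 ways to split 9 among 3 variables.
Subtract solutions that violate a single cap (substitute x_i' = x_i − (cap_i+1)): x_1 ≥ 7 gives C(4,2) = 6; x_2 ≥ 8 gives C(3,2) = 3; x_3 ≥ 5 gives C(6,2) = 15. Together 24.
No two caps can be exceeded simultaneously, so the pair terms are all 0.
By inclusion–exclusion the count is 55 − 24 + 0 = 31.

31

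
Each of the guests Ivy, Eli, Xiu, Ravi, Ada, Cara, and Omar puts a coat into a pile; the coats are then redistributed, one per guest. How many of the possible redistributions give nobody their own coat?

Count assignments avoiding every fixed point. For any j of the 7 guests fixed to their own coat, the other 7−j can be arranged in (7−j)! ways.
By inclusion–exclusion this is Σ_{j=0}^{7} (−1)^j C(7,j)·(7−j)!.
Computing: 5040 − 5040 + 2520 − 840 + 210 − 42 + 7 − 1 = 1854.

1854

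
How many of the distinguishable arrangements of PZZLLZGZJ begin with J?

840

Fix J in the first position and arrange the remaining 8 letters.
Those 8 letters have L appearing twice and Z appearing 4 times, giving (8)!/(4!·2!) = 840.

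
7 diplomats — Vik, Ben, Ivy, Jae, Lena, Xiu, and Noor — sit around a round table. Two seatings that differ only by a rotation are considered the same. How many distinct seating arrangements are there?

720

Seat Vik anywhere (absorbing the rotational symmetry), then permute the other 6: (6)! = 720.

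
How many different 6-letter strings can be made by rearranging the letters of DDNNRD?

60

The 6 letters of DDNNRD have repeats: D appearing 3 times and N appearing twice.
The number of distinct arrangements is 6!/(3!·2!) = 720/12 = 60.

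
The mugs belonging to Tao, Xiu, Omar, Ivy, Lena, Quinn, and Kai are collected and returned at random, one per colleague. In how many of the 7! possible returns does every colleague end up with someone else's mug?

1854

Count assignments avoiding every fixed point. For any j of the 7 colleagues fixed to their own mug, the other 7−j can be arranged in (7−j)! ways.
By inclusion–exclusion this is Σ_{j=0}^{7} (−1)^j C(7,j)·(7−j)!.
Computing: 5040 − 5040 + 2520 − 840 + 210 − 42 + 7 − 1 = 1854.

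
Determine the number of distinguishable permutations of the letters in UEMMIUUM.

1120

The 8 letters of UEMMIUUM have repeats: M appearing 3 times and U appearing 3 times.
Dividing 8! = 40320 by 3!·3! = 36 for the repeated letters gives 1120.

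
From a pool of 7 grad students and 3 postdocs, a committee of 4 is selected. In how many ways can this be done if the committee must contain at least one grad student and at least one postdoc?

175

Unrestricted: C(10,4) = 210 ways to pick any 4 of the 10.
Selections missing a whole group: no grad students → C(3,4) = 0; no postdocs → C(7,4) = 35.
Both groups omitted at once is impossible, so 210 − 35 = 175.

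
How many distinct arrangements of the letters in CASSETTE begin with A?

Fix A in the first position and arrange the remaining 7 letters.
Those 7 letters have E appearing twice, S appearing twice, and T appearing twice, giving (7)!/(2!·2!·2!) = 630.

630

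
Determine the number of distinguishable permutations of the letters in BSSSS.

5

Letter multiplicities in BSSSS: B×1, S×4.
So there are 5! / (4!) = 5 distinguishable arrangements.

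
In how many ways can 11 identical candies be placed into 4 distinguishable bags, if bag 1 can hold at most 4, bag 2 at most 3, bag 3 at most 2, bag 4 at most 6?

30

By stars and bars, unrestricted non-negative solutions to x_1+…+x_4 = 11 number C(11+3,3) = 364.
Subtract solutions that violate a single cap (substitute x_i' = x_i − (cap_i+1)): x_1 ≥ 5 gives C(9,3) = 84; x_2 ≥ 4 gives C(10,3) = 120; x_3 ≥ 3 gives C(11,3) = 165; x_4 ≥ 7 gives C(7,3) = 35. Together 404.
Add back pairs where two caps are both exceeded: 10 + 20 + 0 + 35 + 1 + 4 = 70.
By inclusion–exclusion the count is 364 − 404 + 70 = 30.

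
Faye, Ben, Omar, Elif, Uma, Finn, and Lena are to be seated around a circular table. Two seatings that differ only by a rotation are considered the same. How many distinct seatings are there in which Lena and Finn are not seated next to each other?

All circular seatings of 7 people number (6)! = 720.
Those with Lena next to Finn: fuse the pair into one unit and seat 6 units around a circle — 2·(5)! = 240.
Subtracting, 720 − 240 = 480.

480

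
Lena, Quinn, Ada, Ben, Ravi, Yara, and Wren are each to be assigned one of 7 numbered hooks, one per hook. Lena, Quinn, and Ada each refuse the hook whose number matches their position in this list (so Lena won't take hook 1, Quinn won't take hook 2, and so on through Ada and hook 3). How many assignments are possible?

Let Aᵢ (for i ∈ {1, 2, 3}) be the placements that put person i in their forbidden hook. Any j of these fix j positions, leaving (7−j)! ways to fill the rest, and there are C(3,j) ways to pick which j.
By inclusion–exclusion, the number of valid placements is Σ_{j=0}^{3} (−1)^j C(3,j)·(7−j)!.
Computing: 5040 − 2160 + 360 − 24 = 3216.

3216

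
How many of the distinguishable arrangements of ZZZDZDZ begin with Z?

Fix Z in the first position and arrange the remaining 6 letters.
Those 6 letters have D appearing twice and Z appearing 4 times, giving (6)!/(4!·2!) = 15.

15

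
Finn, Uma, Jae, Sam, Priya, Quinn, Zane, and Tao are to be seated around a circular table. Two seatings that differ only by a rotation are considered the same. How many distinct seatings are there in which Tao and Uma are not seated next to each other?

Without the restriction there are (7)! = 5040 seatings.
Those with Tao next to Uma: fuse the pair into one unit and seat 7 units around a circle — 2·(6)! = 1440.
Subtracting, 5040 − 1440 = 3600.

3600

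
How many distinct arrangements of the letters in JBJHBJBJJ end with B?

With the last slot taken by B, it remains to arrange the other 8 letters (JJHBJBJJ).
Those 8 letters have B appearing twice and J appearing 5 times, giving (8)!/(5!·2!) = 168.

168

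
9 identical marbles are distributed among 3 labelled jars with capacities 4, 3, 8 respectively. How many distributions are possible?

19

Ignoring the caps, the number of non-negative solutions to x_1+…+x_3 = 9 is C(11,2) = 55.
Subtract solutions that violate a single cap (substitute x_i' = x_i − (cap_i+1)): x_1 ≥ 5 gives C(6,2) = 15; x_2 ≥ 4 gives C(7,2) = 21; x_3 ≥ 9 gives C(2,2) = 1. Together 37.
Add back pairs where two caps are both exceeded: 1 + 0 + 0 = 1.
By inclusion–exclusion the count is 55 − 37 + 1 = 19.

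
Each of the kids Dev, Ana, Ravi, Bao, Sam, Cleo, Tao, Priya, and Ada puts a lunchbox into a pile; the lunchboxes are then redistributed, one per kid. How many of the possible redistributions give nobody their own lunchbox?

133496

Let Aᵢ be the assignments in which kid i gets their own lunchbox. We want the size of the complement of A₁∪…∪A_9.
By inclusion–exclusion this is Σ_{j=0}^{9} (−1)^j C(9,j)·(9−j)!.
Computing: 362880 − 362880 + 181440 − 60480 + 15120 − 3024 + 504 − 72 + 9 − 1 = 133496.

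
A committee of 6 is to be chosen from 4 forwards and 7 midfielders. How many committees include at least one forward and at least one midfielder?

455

Unrestricted: C(11,6) = 462 ways to pick any 6 of the 11.
Subtract selections that omit an entire group: no forwards → C(7,6) = 7; no midfielders → C(4,6) = 0.
Both groups omitted at once is impossible, so 462 − 7 = 455.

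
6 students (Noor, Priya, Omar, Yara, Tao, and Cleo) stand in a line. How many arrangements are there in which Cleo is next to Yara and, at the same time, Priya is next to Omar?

Treat {Cleo,Yara} as one block (2 orders) and {Priya,Omar} as another (2 orders).
That leaves 4 units to arrange: 2 × 2 × 4! = 4 × 24 = 96.

96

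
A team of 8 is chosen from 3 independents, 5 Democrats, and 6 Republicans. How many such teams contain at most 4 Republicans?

2639

Split by how many Republicans are chosen (0 through 4).
Sum: C(6,0)·C(8,8) + C(6,1)·C(8,7) + C(6,2)·C(8,6) + C(6,3)·C(8,5) + C(6,4)·C(8,4) = 1 + 48 + 420 + 1120 + 1050 = 2639.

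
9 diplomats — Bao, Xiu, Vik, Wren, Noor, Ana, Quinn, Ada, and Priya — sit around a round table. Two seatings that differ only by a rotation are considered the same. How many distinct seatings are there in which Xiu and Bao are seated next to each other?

Treat {Xiu, Bao} as one unit (2 internal orders) and seat the resulting 8 units around the table: (7)! circular arrangements.
So 2 × (7)! = 2 × 5040 = 10080.

10080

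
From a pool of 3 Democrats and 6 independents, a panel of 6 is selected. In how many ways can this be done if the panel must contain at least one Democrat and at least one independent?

Unrestricted: C(9,6) = 84 ways to pick any 6 of the 9.
Selections missing a whole group: no Democrats → C(6,6) = 1; no independents → C(3,6) = 0.
Both groups omitted at once is impossible, so 84 − 1 = 83.

83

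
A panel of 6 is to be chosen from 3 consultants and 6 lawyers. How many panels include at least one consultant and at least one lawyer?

Unrestricted: C(9,6) = 84 ways to pick any 6 of the 9.
Selections missing a whole group: no consultants → C(6,6) = 1; no lawyers → C(3,6) = 0.
Both groups omitted at once is impossible, so 84 − 1 = 83.

83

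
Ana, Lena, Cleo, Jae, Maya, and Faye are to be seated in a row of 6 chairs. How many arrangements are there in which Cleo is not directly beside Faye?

Of the 6! = 720 arrangements, those with Cleo and Faye adjacent number 2 × 5! = 240 (treat the pair as a block with 2 internal orders).
Complementary counting: 720 − 240 = 480.

480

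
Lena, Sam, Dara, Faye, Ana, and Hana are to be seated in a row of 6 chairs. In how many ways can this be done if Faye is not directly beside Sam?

480

There are 6! = 720 arrangements in all. If Faye and Sam are adjacent, merging them into one block gives 2·(5)! = 240 arrangements.
Complementary counting: 720 − 240 = 480.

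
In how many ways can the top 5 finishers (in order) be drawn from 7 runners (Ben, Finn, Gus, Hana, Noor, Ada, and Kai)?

There are 7 choices for 1st place, 6 for 2nd, and so on down to 3 for position 5.
That gives 7 × 6 × 5 × 4 × 3 = 2520.

2520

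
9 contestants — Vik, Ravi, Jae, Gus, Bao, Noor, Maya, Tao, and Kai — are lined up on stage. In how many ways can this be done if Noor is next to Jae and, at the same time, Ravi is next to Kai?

20160

Treat {Noor,Jae} as one block (2 orders) and {Ravi,Kai} as another (2 orders).
That leaves 7 units to arrange: 2 × 2 × 7! = 4 × 5040 = 20160.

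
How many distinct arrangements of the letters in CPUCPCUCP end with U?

280

With the last slot taken by U, it remains to arrange the other 8 letters (CPCPCUCP).
Those 8 letters have C appearing 4 times and P appearing 3 times, giving (8)!/(4!·3!) = 280.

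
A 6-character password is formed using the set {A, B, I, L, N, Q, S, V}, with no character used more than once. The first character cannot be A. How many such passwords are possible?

The first character has 8−1 = 7 choices (anything except A).
The remaining 5 characters are filled from the other 7 symbols without repetition: 7 × 6 × 5 × 4 × 3 = 2520.
Total: 7 × 2520 = 17640.

17640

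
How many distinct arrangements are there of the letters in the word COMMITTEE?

45360

The 9 letters of COMMITTEE have repeats: E appearing twice, M appearing twice, and T appearing twice.
So there are 9! / (2!·2!·2!) = 45360 distinguishable arrangements.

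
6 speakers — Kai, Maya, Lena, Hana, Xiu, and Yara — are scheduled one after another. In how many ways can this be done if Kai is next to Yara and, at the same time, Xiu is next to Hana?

Treat {Kai,Yara} as one block (2 orders) and {Xiu,Hana} as another (2 orders).
That leaves 4 units to arrange: 2 × 2 × 4! = 4 × 24 = 96.

96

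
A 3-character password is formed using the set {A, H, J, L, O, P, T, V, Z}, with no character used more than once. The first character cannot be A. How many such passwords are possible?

448

The first character has 9−1 = 8 choices (anything except A).
The remaining 2 characters are filled from the other 8 symbols without repetition: 8 × 7 = 56.
Total: 8 × 56 = 448.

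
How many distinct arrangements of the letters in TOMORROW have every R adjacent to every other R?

Treat the 2 copies of R as a single block. The multiset to arrange is then {RR, M, O, O, O, T, W}, 7 items in all.
That gives (7)!/(3!) = 840 arrangements.

840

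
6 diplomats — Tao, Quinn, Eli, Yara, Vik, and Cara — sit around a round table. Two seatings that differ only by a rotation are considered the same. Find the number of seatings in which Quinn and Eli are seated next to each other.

Glue Quinn and Eli into a block (2 internal orders). Seating 5 units around a circle gives (4)! arrangements.
So 2 × (4)! = 2 × 24 = 48.

48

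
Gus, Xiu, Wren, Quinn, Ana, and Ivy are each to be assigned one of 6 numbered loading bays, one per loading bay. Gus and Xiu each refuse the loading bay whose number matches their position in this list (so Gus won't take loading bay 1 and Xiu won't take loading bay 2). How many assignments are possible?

Let Aᵢ (for i ∈ {1, 2}) be the placements that put person i in their forbidden loading bay. Any j of these fix j positions, leaving (6−j)! ways to fill the rest, and there are C(2,j) ways to pick which j.
By inclusion–exclusion, the number of valid placements is Σ_{j=0}^{2} (−1)^j C(2,j)·(6−j)!.
Computing: 720 − 240 + 24 = 504.

504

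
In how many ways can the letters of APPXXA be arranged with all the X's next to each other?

30

Treat the 2 copies of X as a single block. The multiset to arrange is then {XX, A, A, P, P}, 5 items in all.
That gives (5)!/(2!·2!) = 30 arrangements.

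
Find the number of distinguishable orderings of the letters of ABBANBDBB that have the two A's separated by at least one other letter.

Total arrangements of ABBANBDBB: 9!/(5!·2!) = 1512.
Arrangements with the A's together: treat AA as one letter, giving (8)!/(5!) = 336.
Subtracting, 1512 − 336 = 1176 arrangements keep the A's apart.

1176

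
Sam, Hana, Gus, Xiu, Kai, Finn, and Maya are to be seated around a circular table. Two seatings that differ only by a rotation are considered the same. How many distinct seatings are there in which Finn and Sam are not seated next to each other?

480

All circular seatings of 7 people number (6)! = 720.
Those with Finn next to Sam: fuse the pair into one unit and seat 6 units around a circle — 2·(5)! = 240.
Subtracting, 720 − 240 = 480.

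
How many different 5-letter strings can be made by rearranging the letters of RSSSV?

The 5 letters of RSSSV have repeats: S appearing 3 times.
Dividing 5! = 120 by 3! = 6 for the repeated letters gives 20.

20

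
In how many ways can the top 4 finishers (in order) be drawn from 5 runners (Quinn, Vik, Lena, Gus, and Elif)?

There are 5 choices for 1st place, 4 for 2nd, and so on down to 2 for position 4.
That gives 5 × 4 × 3 × 2 = 120.

120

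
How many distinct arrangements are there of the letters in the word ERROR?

Letter multiplicities in ERROR: E×1, O×1, R×3.
Dividing 5! = 120 by 3! = 6 for the repeated letters gives 20.

20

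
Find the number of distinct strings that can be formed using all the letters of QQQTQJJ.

105

The 7 letters of QQQTQJJ have repeats: J appearing twice and Q appearing 4 times.
So there are 7! / (4!·2!) = 105 distinguishable arrangements.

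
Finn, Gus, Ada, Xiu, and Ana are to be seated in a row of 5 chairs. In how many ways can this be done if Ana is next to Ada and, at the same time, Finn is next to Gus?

Treat {Ana,Ada} as one block (2 orders) and {Finn,Gus} as another (2 orders).
That leaves 3 units to arrange: 2 × 2 × 3! = 4 × 6 = 24.

24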